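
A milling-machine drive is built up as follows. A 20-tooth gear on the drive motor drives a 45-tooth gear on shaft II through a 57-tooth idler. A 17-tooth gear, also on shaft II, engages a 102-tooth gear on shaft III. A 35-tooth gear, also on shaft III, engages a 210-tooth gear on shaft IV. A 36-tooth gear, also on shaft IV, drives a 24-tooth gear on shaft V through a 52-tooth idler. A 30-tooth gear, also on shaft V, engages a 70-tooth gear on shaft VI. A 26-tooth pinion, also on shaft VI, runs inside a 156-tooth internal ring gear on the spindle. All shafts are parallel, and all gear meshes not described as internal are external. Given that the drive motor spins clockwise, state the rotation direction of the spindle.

counterclockwise

the drive motor → shaft II: driver → idler → driven is 2 external meshes, 2 reversals → CW.
shaft II → shaft III: external mesh, 1 reversal → CCW.
shaft III → shaft IV: external mesh, 1 reversal → CW.
shaft IV → shaft V: driver → idler → driven is 2 external meshes, 2 reversals → CW.
shaft V → shaft VI: external mesh, 1 reversal → CCW.
shaft VI → the spindle: internal mesh, same direction → CCW.
7 reversals in total — an odd number — so the spindle turns opposite to the drive motor.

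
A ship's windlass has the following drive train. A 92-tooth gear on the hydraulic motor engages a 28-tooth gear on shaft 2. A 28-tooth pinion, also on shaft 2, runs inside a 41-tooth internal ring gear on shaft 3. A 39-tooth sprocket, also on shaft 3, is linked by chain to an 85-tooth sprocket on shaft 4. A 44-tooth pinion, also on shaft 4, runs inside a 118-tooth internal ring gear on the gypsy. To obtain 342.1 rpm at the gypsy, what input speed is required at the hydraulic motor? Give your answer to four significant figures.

891.1 rpm

Overall ratio R = 0.30435 × 1.4643 × 2.1795 × 2.6818 = 2.6048.
Required input speed = output speed × R = 342.1 × 2.6048 = 891.11 rpm.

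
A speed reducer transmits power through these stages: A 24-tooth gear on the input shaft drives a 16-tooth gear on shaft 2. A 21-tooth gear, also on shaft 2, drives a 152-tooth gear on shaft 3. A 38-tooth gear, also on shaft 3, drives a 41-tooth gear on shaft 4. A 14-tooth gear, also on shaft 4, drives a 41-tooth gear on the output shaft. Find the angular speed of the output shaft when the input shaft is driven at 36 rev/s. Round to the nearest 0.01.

Gear mesh: ratio = 16/24 = 0.66667, so shaft 2 turns at 36 / 0.66667 = 54 rev/s.
Gear mesh: ratio = 152/21 = 7.2381, so shaft 3 turns at 54 / 7.2381 = 7.4605 rev/s.
Gear mesh: ratio = 41/38 = 1.0789, so shaft 4 turns at 7.4605 / 1.0789 = 6.9146 rev/s.
Gear mesh: ratio = 41/14 = 2.9286, so the output shaft turns at 6.9146 / 2.9286 = 2.3611 rev/s.

2.36 rev/s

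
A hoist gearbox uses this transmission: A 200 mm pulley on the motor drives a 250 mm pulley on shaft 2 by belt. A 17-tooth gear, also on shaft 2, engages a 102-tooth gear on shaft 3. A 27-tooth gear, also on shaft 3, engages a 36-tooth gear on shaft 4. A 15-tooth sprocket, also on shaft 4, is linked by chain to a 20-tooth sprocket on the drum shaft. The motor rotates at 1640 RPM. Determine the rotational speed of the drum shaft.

the motor → shaft 2 (belt, 250/200): 1640 ÷ 1.25 = 1312 RPM
shaft 2 → shaft 3 (gear mesh, 102/17): 1312 ÷ 6 = 218.67 RPM
shaft 3 → shaft 4 (gear mesh, 36/27): 218.67 ÷ 1.3333 = 164 RPM
shaft 4 → the drum shaft (chain, 20/15): 164 ÷ 1.3333 = 123 RPM

123 RPM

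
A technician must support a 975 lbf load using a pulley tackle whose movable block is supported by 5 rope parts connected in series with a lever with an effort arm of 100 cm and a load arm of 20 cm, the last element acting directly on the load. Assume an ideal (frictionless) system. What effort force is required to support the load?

Block-and-tackle MA = number of supporting rope parts = 5.
Lever MA = effort arm / load arm = 100/20 = 5.
Combined ideal MA = 5 × 5 = 25.
Effort = load / MA = 975 / 25 = 39 lbf.

39 lbf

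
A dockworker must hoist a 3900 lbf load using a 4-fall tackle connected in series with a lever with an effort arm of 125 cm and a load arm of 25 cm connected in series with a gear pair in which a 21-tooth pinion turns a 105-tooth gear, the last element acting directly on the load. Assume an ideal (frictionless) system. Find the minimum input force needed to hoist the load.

Block-and-tackle MA = number of supporting rope parts = 4.
Lever MA = effort arm / load arm = 125/25 = 5.
Gear pair MA = 105/21 = 5.
Combined ideal MA = 4 × 5 × 5 = 100.
Effort = load / MA = 3900 / 100 = 39 lbf.

39 lbf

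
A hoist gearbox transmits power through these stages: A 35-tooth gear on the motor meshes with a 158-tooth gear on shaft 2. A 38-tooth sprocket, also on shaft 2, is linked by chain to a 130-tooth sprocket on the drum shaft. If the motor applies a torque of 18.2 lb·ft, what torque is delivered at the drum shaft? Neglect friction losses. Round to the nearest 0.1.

gear mesh 158/35 = 4.5143 → τ = 18.2·4.5143 = 82.16 lb·ft
chain 130/38 = 3.4211 → τ = 82.16·3.4211 = 281.07 lb·ft

281.1 lb·ft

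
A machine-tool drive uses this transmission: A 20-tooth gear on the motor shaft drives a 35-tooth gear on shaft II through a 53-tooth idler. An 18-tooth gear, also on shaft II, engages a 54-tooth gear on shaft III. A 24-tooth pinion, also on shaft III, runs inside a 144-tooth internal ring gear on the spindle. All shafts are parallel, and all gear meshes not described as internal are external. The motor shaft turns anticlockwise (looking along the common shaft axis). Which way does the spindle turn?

the motor shaft → shaft II: driver → idler → driven is 2 external meshes, 2 reversals → CCW.
shaft II → shaft III: external mesh, 1 reversal → CW.
shaft III → the spindle: internal mesh, same direction → CW.
3 reversals in total — an odd number — so the spindle turns opposite to the motor shaft.

clockwise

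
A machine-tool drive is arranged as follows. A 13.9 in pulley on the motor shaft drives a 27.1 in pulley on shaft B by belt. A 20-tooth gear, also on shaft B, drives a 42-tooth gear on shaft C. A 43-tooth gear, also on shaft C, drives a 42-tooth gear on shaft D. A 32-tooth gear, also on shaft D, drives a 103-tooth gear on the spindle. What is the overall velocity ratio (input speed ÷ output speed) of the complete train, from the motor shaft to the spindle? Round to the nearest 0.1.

Each stage contributes driven/driver: belt 27.1/13.9 = 1.9496, gear mesh 42/20 = 2.1, gear mesh 42/43 = 0.97674, gear mesh 103/32 = 3.2188.
Overall: 1.9496 × 2.1 × 0.97674 × 3.2188 = 12.872.

12.9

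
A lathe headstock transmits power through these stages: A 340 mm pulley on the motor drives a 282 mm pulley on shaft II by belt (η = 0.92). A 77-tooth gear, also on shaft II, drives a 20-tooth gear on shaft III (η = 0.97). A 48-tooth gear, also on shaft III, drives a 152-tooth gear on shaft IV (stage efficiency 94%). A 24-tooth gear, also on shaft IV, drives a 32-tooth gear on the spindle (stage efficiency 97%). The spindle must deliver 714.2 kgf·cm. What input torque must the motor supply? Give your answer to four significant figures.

Overall ratio R = 0.82941 × 0.25974 × 3.1667 × 1.3333 = 0.9096; overall efficiency η = 0.92 × 0.97 × 0.94 × 0.97 = 0.8137.
Input torque = output torque / (R × η) = 714.2 / (0.9096 × 0.8137) = 964.96 kgf·cm.

965.0 kgf·cm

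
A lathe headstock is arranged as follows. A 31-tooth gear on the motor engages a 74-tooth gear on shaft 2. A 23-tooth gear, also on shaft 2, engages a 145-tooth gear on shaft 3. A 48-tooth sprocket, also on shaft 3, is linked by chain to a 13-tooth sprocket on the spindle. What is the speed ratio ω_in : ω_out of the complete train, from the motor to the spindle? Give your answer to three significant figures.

4.08

Each stage contributes driven/driver: gear mesh 74/31 = 2.3871, gear mesh 145/23 = 6.3043, chain 13/48 = 0.27083.
Overall: 2.3871 × 6.3043 × 0.27083 = 4.0758.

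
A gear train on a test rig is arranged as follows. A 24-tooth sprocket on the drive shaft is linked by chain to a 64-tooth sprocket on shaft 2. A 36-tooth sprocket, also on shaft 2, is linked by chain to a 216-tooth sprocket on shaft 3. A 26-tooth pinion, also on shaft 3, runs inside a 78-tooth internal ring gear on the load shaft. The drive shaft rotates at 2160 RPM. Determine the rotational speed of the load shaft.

45 RPM

Chain: ratio = 64/24 = 2.6667, so shaft 2 turns at 2160 / 2.6667 = 810 RPM.
Chain: ratio = 216/36 = 6, so shaft 3 turns at 810 / 6 = 135 RPM.
Internal gear: ratio = 78/26 = 3, so the load shaft turns at 135 / 3 = 45 RPM.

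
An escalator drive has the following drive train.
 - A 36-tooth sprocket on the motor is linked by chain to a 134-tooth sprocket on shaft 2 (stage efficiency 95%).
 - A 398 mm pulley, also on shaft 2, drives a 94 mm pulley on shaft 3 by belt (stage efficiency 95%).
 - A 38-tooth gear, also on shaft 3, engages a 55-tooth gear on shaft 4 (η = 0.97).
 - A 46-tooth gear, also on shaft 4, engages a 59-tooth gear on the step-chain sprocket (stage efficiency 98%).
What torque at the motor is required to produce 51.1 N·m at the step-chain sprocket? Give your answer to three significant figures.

36.5 N·m

Overall ratio R = 3.7222 × 0.23618 × 1.4474 × 1.2826 = 1.632; overall efficiency η = 0.95 × 0.95 × 0.97 × 0.98 = 0.8579.
Input torque = output torque / (R × η) = 51.1 / (1.632 × 0.8579) = 36.497 N·m.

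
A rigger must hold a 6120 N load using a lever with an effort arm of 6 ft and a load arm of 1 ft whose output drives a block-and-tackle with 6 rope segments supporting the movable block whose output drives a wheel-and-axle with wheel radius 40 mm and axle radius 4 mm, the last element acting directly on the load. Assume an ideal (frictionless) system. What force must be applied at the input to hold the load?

Lever MA = effort arm / load arm = 6/1 = 6.
Block-and-tackle MA = number of supporting rope parts = 6.
Wheel-and-axle MA = R/r = 40/4 = 10.
Combined ideal MA = 6 × 6 × 10 = 360.
Effort = load / MA = 6120 / 360 = 17 N.

17 N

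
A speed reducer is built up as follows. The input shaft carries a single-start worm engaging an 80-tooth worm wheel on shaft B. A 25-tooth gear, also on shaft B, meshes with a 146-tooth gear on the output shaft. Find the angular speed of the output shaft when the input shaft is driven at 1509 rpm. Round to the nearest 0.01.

the input shaft → shaft B (worm, 80/1): 1509 ÷ 80 = 18.863 rpm
shaft B → the output shaft (gear mesh, 146/25): 18.863 ÷ 5.84 = 3.2299 rpm

3.23 rpm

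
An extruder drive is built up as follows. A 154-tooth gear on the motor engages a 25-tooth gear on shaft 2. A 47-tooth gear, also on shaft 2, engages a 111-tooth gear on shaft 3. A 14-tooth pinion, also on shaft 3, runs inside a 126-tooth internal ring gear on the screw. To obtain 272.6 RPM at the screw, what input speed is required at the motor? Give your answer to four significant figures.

940.6 RPM

Overall ratio R = 0.16234 × 2.3617 × 9 = 3.4505.
Required input speed = output speed × R = 272.6 × 3.4505 = 940.62 RPM.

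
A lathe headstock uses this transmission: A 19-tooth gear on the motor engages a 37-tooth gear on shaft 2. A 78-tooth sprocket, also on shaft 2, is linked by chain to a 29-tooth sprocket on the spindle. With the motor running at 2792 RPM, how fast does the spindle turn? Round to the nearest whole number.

Gear mesh: ratio = 37/19 = 1.9474, so shaft 2 turns at 2792 / 1.9474 = 1433.7 RPM.
Chain: ratio = 29/78 = 0.37179, so the spindle turns at 1433.7 / 0.37179 = 3856.2 RPM.

3856 RPM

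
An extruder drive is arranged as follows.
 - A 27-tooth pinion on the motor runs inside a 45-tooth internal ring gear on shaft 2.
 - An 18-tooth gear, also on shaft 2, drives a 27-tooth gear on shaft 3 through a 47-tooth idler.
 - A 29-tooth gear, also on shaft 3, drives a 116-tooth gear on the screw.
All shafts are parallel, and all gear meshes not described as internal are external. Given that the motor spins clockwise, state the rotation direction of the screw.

the motor → shaft 2: internal mesh, same direction → CW.
shaft 2 → shaft 3: driver → idler → driven is 2 external meshes, 2 reversals → CW.
shaft 3 → the screw: external mesh, 1 reversal → CCW.
3 reversals in total — an odd number — so the screw turns opposite to the motor.

counterclockwise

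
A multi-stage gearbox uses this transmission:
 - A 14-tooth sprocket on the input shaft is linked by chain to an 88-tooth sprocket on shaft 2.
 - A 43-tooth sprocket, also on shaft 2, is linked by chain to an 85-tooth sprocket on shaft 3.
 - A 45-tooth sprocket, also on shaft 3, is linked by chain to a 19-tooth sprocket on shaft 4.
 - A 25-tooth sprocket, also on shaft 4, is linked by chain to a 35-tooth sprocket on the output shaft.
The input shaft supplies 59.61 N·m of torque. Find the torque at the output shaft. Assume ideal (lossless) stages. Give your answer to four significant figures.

After the chain (88/14): 59.61 × 6.2857 = 374.69 N·m
After the chain (85/43): 374.69 × 1.9767 = 740.67 N·m
After the chain (19/45): 740.67 × 0.42222 = 312.73 N·m
After the chain (35/25): 312.73 × 1.4 = 437.82 N·m

437.8 N·m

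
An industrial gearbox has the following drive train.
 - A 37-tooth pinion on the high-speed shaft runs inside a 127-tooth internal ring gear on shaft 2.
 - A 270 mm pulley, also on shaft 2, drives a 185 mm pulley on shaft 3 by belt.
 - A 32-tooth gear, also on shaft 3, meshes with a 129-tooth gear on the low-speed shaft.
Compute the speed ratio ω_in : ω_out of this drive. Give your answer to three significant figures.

Each stage contributes driven/driver: internal gear 127/37 = 3.4324, belt 185/270 = 0.68519, gear mesh 129/32 = 4.0312.
Overall: 3.4324 × 0.68519 × 4.0312 = 9.4809.

9.48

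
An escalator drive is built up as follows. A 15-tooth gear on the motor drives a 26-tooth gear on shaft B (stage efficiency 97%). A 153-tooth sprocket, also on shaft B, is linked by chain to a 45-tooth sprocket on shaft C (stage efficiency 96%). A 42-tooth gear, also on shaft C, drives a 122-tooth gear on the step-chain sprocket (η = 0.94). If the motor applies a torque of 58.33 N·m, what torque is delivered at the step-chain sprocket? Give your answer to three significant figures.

After the gear mesh (26/15): 58.33 × 1.7333 × 0.97 = 98.072 N·m
After the chain (45/153): 98.072 × 0.29412 × 0.96 = 27.691 N·m
After the gear mesh (122/42): 27.691 × 2.9048 × 0.94 = 75.61 N·m

75.6 N·m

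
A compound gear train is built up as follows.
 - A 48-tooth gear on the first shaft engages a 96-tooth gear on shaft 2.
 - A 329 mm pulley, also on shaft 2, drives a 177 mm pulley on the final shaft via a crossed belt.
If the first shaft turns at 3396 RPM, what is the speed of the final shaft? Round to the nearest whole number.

Gear mesh: ratio = 96/48 = 2, so shaft 2 turns at 3396 / 2 = 1698 RPM.
Belt: ratio = 177/329 = 0.53799, so the final shaft turns at 1698 / 0.53799 = 3156.2 RPM.

3156 RPM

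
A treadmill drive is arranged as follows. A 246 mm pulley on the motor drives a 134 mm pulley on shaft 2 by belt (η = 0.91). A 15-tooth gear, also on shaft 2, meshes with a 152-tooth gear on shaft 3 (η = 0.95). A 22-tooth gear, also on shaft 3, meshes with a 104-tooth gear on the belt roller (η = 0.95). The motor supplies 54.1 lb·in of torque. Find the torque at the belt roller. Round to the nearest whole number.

belt 134/246 = 0.54472 → τ = 54.1·0.54472·0.91 = 26.817 lb·in
gear mesh 152/15 = 10.133 → τ = 26.817·10.133·0.95 = 258.16 lb·in
gear mesh 104/22 = 4.7273 → τ = 258.16·4.7273·0.95 = 1159.4 lb·in

1159 lb·in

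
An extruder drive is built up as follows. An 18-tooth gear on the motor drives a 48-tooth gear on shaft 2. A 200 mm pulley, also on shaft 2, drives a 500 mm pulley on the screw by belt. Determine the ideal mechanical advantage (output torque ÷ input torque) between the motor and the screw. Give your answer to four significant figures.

Each stage contributes driven/driver: gear mesh 48/18 = 2.6667, belt 500/200 = 2.5.
Overall: 2.6667 × 2.5 = 6.6667.

6.667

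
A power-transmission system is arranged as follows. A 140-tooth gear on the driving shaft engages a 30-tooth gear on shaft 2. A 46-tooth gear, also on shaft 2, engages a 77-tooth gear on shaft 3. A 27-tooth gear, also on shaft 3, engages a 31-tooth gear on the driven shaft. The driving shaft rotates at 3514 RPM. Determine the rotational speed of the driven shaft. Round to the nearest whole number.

the driving shaft → shaft 2 (gear mesh, 30/140): 3514 ÷ 0.21429 = 16399 RPM
shaft 2 → shaft 3 (gear mesh, 77/46): 16399 ÷ 1.6739 = 9796.6 RPM
shaft 3 → the driven shaft (gear mesh, 31/27): 9796.6 ÷ 1.1481 = 8532.5 RPM

8533 RPM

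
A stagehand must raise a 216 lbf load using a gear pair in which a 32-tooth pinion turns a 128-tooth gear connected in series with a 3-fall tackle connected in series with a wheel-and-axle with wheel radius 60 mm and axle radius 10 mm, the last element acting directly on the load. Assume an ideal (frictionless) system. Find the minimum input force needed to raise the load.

3 lbf

Gear pair MA = 128/32 = 4.
Block-and-tackle MA = number of supporting rope parts = 3.
Wheel-and-axle MA = R/r = 60/10 = 6.
Combined ideal MA = 4 × 3 × 6 = 72.
Effort = load / MA = 216 / 72 = 3 lbf.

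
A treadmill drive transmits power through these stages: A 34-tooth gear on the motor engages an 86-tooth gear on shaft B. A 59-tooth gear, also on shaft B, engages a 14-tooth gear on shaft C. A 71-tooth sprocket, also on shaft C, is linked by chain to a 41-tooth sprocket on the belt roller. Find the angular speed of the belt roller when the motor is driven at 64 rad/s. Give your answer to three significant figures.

gear mesh 86/34 = 2.5294 → 64/2.5294 = 25.302 rad/s
gear mesh 14/59 = 0.23729 → 25.302/0.23729 = 106.63 rad/s
chain 41/71 = 0.57746 → 106.63/0.57746 = 184.65 rad/s

185 rad/s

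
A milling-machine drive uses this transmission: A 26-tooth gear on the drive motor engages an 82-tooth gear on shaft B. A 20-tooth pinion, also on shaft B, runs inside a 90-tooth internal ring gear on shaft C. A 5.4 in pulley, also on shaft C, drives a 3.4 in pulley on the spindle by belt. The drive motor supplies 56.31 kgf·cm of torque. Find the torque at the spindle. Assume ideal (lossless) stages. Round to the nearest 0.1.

After the gear mesh (82/26): 56.31 × 3.1538 = 177.59 kgf·cm
After the internal gear (90/20): 177.59 × 4.5 = 799.17 kgf·cm
After the belt (3.4/5.4): 799.17 × 0.62963 = 503.18 kgf·cm

503.2 kgf·cm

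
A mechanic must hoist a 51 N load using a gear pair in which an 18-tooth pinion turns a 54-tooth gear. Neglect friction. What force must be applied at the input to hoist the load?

Gear pair MA = 54/18 = 3.
Effort = load / MA = 51 / 3 = 17 N.

17 N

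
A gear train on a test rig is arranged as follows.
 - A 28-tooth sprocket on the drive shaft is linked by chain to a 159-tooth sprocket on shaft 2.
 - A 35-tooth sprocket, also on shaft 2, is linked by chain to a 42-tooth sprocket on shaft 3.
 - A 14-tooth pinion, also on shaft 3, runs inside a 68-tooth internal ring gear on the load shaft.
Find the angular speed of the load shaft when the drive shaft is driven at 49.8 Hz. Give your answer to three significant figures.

the drive shaft → shaft 2 (chain, 159/28): 49.8 ÷ 5.6786 = 8.7698 Hz
shaft 2 → shaft 3 (chain, 42/35): 8.7698 ÷ 1.2 = 7.3082 Hz
shaft 3 → the load shaft (internal gear, 68/14): 7.3082 ÷ 4.8571 = 1.5046 Hz

1.50 Hz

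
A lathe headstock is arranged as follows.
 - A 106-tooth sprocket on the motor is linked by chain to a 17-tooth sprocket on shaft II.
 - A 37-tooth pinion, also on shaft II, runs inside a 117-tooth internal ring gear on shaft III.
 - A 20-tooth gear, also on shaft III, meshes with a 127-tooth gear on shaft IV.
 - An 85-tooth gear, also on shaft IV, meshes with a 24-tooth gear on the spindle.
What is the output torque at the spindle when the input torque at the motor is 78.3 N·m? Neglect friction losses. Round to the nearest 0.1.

71.2 N·m

Chain: ratio = 17/106 = 0.16038; torque at shaft II = 78.3 × 0.16038 = 12.558 N·m.
Internal gear: ratio = 117/37 = 3.1622; torque at shaft III = 12.558 × 3.1622 = 39.709 N·m.
Gear mesh: ratio = 127/20 = 6.35; torque at shaft IV = 39.709 × 6.35 = 252.15 N·m.
Gear mesh: ratio = 24/85 = 0.28235; torque at the spindle = 252.15 × 0.28235 = 71.196 N·m.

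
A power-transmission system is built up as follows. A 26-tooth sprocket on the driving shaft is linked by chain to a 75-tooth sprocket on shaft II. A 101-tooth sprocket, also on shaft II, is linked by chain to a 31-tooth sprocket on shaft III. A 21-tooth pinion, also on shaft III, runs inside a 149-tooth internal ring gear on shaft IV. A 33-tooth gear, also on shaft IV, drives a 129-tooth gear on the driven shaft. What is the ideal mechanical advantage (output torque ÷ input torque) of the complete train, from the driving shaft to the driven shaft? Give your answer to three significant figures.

Each stage contributes driven/driver: chain 75/26 = 2.8846, chain 31/101 = 0.30693, internal gear 149/21 = 7.0952, gear mesh 129/33 = 3.9091.
Overall: 2.8846 × 0.30693 × 7.0952 × 3.9091 = 24.557.

24.6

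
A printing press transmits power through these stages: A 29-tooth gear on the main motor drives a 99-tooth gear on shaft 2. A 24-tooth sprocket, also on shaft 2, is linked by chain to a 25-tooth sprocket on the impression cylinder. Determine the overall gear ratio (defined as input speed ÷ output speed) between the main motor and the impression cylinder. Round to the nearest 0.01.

Each stage contributes driven/driver: gear mesh 99/29 = 3.4138, chain 25/24 = 1.0417.
Overall: 3.4138 × 1.0417 = 3.556.

3.56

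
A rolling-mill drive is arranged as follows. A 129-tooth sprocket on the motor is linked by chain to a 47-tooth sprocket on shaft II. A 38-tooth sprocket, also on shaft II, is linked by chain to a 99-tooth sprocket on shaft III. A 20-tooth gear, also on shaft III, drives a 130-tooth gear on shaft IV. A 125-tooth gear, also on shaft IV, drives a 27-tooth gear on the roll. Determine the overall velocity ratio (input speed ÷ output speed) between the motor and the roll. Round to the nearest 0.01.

1.33

Each stage contributes driven/driver: chain 47/129 = 0.36434, chain 99/38 = 2.6053, gear mesh 130/20 = 6.5, gear mesh 27/125 = 0.216.
Overall: 0.36434 × 2.6053 × 6.5 × 0.216 = 1.3327.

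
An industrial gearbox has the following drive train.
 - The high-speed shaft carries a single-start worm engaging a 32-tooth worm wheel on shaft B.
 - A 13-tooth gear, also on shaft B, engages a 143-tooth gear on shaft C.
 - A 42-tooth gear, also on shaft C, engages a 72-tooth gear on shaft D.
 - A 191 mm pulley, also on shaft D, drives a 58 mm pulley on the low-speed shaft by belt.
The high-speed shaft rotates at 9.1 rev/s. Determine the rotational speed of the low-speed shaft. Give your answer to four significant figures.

Worm: ratio = 32/1 = 32, so shaft B turns at 9.1 / 32 = 0.28437 rev/s.
Gear mesh: ratio = 143/13 = 11, so shaft C turns at 0.28437 / 11 = 0.025852 rev/s.
Gear mesh: ratio = 72/42 = 1.7143, so shaft D turns at 0.025852 / 1.7143 = 0.01508 rev/s.
Belt: ratio = 58/191 = 0.30366, so the low-speed shaft turns at 0.01508 / 0.30366 = 0.049662 rev/s.

0.04966 rev/s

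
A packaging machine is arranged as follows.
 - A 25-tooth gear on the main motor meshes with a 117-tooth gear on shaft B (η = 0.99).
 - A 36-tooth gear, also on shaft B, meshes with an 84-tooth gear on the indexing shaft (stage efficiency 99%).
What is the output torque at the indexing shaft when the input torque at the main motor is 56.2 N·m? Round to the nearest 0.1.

601.5 N·m

Gear mesh: ratio = 117/25 = 4.68; torque at shaft B = 56.2 × 4.68 × 0.99 = 260.39 N·m.
Gear mesh: ratio = 84/36 = 2.3333; torque at the indexing shaft = 260.39 × 2.3333 × 0.99 = 601.49 N·m.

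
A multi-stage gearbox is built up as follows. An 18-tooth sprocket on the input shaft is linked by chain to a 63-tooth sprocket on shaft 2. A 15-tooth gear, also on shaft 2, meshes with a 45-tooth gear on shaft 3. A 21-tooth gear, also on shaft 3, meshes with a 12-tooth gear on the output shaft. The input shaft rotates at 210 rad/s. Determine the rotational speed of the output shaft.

35 rad/s

Chain: ratio = 63/18 = 3.5, so shaft 2 turns at 210 / 3.5 = 60 rad/s.
Gear mesh: ratio = 45/15 = 3, so shaft 3 turns at 60 / 3 = 20 rad/s.
Gear mesh: ratio = 12/21 = 0.57143, so the output shaft turns at 20 / 0.57143 = 35 rad/s.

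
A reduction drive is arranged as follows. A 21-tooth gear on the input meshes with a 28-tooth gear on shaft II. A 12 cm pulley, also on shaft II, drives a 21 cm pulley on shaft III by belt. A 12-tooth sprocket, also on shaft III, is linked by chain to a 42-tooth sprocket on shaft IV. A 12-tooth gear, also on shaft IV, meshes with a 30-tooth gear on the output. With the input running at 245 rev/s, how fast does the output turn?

12 rev/s

gear mesh 28/21 = 1.3333 → 245/1.3333 = 183.75 rev/s
belt 21/12 = 1.75 → 183.75/1.75 = 105 rev/s
chain 42/12 = 3.5 → 105/3.5 = 30 rev/s
gear mesh 30/12 = 2.5 → 30/2.5 = 12 rev/s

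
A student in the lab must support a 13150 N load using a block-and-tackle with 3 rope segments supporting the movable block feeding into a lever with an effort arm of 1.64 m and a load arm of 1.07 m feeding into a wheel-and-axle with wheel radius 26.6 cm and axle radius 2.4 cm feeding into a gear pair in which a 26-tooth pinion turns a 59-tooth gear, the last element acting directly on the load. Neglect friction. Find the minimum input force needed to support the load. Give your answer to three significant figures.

114 N

Block-and-tackle MA = number of supporting rope parts = 3.
Lever MA = effort arm / load arm = 1.64/1.07 = 1.5327.
Wheel-and-axle MA = R/r = 26.6/2.4 = 11.083.
Gear pair MA = 59/26 = 2.2692.
Combined ideal MA = 3 × 1.5327 × 11.083 × 2.2692 = 115.65.
Effort = load / MA = 13150 / 115.65 = 113.71 N.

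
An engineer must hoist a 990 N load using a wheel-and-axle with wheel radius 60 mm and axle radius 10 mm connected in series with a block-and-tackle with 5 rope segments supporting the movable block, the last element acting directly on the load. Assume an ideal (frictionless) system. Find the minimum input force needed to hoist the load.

33 N

Wheel-and-axle MA = R/r = 60/10 = 6.
Block-and-tackle MA = number of supporting rope parts = 5.
Combined ideal MA = 6 × 5 = 30.
Effort = load / MA = 990 / 30 = 33 N.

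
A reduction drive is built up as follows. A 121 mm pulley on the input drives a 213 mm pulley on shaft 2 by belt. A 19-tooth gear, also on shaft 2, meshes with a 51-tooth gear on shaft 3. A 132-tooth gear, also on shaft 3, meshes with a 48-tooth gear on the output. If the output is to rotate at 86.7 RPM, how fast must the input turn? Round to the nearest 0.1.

Overall ratio R = 1.7603 × 2.6842 × 0.36364 = 1.7182.
Required input speed = output speed × R = 86.7 × 1.7182 = 148.97 RPM.

149.0 RPM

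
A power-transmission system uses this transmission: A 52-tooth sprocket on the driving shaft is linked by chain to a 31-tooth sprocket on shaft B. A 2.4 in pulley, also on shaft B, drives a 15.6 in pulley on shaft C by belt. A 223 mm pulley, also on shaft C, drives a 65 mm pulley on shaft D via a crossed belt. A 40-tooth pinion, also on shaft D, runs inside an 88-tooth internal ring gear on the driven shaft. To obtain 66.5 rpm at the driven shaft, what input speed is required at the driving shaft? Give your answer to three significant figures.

165 rpm

Overall ratio R = 0.59615 × 6.5 × 0.29148 × 2.2 = 2.4849.
Required input speed = output speed × R = 66.5 × 2.4849 = 165.24 rpm.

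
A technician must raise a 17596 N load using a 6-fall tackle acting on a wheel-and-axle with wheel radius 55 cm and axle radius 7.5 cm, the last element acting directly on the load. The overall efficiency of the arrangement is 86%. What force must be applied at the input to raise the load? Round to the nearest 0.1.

465.0 N

Block-and-tackle MA = number of supporting rope parts = 6.
Wheel-and-axle MA = R/r = 55/7.5 = 7.3333.
Combined ideal MA = 6 × 7.3333 = 44.
Actual MA = 44 × 0.86 = 37.84.
Effort = load / actual MA = 17596 / 37.84 = 465.01 N.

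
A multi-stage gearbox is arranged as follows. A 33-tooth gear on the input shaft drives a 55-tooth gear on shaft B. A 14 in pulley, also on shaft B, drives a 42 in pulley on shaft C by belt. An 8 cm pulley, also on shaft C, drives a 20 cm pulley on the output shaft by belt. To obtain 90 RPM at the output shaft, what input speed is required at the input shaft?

1125 RPM

Overall ratio R = 1.6667 × 3 × 2.5 = 12.5.
Required input speed = output speed × R = 90 × 12.5 = 1125 RPM.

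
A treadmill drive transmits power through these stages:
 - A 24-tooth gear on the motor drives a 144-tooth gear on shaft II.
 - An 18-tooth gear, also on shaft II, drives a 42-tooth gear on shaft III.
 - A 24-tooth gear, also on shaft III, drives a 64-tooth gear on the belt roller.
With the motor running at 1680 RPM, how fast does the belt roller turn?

gear mesh 144/24 = 6 → 1680/6 = 280 RPM
gear mesh 42/18 = 2.3333 → 280/2.3333 = 120 RPM
gear mesh 64/24 = 2.6667 → 120/2.6667 = 45 RPM

45 RPM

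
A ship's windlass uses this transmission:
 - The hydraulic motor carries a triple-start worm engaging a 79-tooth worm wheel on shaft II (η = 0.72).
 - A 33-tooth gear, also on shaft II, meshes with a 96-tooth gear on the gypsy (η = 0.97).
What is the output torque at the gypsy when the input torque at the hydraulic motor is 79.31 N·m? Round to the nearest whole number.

worm 79/3 = 26.333 → τ = 79.31·26.333·0.72 = 1503.7 N·m
gear mesh 96/33 = 2.9091 → τ = 1503.7·2.9091·0.97 = 4243.2 N·m

4243 N·m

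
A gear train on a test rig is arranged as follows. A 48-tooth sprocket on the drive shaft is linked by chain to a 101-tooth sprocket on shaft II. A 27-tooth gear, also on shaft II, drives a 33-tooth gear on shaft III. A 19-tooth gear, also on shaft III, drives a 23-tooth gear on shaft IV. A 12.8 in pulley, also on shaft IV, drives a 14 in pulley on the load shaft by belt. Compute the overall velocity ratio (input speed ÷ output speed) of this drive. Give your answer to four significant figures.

3.405

Each stage contributes driven/driver: chain 101/48 = 2.1042, gear mesh 33/27 = 1.2222, gear mesh 23/19 = 1.2105, belt 14/12.8 = 1.0938.
Overall: 2.1042 × 1.2222 × 1.2105 × 1.0938 = 3.405.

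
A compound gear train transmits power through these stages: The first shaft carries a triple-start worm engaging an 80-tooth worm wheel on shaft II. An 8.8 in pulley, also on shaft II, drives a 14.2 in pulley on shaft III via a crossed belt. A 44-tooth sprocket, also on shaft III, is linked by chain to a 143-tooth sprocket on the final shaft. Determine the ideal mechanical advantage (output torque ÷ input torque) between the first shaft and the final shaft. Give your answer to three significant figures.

140

Each stage contributes driven/driver: worm 80/3 = 26.667, belt 14.2/8.8 = 1.6136, chain 143/44 = 3.25.
Overall: 26.667 × 1.6136 × 3.25 = 139.85.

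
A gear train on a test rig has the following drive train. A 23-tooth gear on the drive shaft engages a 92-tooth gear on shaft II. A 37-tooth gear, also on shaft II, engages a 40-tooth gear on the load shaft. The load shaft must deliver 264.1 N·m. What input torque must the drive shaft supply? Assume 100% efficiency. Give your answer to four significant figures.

Overall ratio R = 4 × 1.0811 = 4.3243.
Input torque = output torque / R = 264.1 / 4.3243 = 61.073 N·m.

61.07 N·m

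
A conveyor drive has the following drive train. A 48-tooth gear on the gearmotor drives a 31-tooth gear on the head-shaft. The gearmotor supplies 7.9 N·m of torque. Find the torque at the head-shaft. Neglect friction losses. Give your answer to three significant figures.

5.10 N·m

Gear mesh: ratio = 31/48 = 0.64583; torque at the head-shaft = 7.9 × 0.64583 = 5.1021 N·m.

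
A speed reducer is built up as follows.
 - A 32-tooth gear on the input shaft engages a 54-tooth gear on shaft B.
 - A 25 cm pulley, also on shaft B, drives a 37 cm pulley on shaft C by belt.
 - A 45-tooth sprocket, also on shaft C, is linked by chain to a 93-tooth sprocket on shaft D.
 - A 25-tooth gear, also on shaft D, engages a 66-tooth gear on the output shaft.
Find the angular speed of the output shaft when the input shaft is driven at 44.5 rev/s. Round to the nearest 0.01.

Gear mesh: ratio = 54/32 = 1.6875, so shaft B turns at 44.5 / 1.6875 = 26.37 rev/s.
Belt: ratio = 37/25 = 1.48, so shaft C turns at 26.37 / 1.48 = 17.818 rev/s.
Chain: ratio = 93/45 = 2.0667, so shaft D turns at 17.818 / 2.0667 = 8.6215 rev/s.
Gear mesh: ratio = 66/25 = 2.64, so the output shaft turns at 8.6215 / 2.64 = 3.2657 rev/s.

3.27 rev/s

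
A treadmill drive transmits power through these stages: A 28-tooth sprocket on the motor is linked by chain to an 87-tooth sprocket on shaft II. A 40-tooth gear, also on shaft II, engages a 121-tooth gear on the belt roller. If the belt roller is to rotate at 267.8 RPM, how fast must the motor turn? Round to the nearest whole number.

Overall ratio R = 3.1071 × 3.025 = 9.3991.
Required input speed = output speed × R = 267.8 × 9.3991 = 2517.1 RPM.

2517 RPM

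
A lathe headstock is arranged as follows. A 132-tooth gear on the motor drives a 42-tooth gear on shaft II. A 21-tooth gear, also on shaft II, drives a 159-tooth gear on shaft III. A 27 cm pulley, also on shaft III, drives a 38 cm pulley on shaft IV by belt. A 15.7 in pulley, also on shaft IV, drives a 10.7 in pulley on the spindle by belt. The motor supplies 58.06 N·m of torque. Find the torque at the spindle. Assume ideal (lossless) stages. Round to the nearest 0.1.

After the gear mesh (42/132): 58.06 × 0.31818 = 18.474 N·m
After the gear mesh (159/21): 18.474 × 7.5714 = 139.87 N·m
After the belt (38/27): 139.87 × 1.4074 = 196.86 N·m
After the belt (10.7/15.7): 196.86 × 0.68153 = 134.16 N·m

134.2 N·m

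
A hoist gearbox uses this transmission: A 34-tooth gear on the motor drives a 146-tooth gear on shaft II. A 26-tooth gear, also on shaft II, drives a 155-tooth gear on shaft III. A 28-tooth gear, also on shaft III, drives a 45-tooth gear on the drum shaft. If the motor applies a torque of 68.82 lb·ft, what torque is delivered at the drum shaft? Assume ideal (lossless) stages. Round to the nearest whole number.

gear mesh 146/34 = 4.2941 → τ = 68.82·4.2941 = 295.52 lb·ft
gear mesh 155/26 = 5.9615 → τ = 295.52·5.9615 = 1761.8 lb·ft
gear mesh 45/28 = 1.6071 → τ = 1761.8·1.6071 = 2831.4 lb·ft

2831 lb·ft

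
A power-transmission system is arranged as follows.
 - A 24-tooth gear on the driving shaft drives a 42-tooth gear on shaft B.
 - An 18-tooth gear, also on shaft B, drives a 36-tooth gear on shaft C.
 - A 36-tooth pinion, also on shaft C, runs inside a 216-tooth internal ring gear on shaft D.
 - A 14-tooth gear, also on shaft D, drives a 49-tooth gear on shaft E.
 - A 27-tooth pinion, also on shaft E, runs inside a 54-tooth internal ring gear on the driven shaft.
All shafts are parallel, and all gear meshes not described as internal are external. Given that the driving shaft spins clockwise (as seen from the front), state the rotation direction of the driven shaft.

the driving shaft → shaft B: external mesh, 1 reversal → CCW.
shaft B → shaft C: external mesh, 1 reversal → CW.
shaft C → shaft D: internal mesh, same direction → CW.
shaft D → shaft E: external mesh, 1 reversal → CCW.
shaft E → the driven shaft: internal mesh, same direction → CCW.
3 reversals in total — an odd number — so the driven shaft turns opposite to the driving shaft.

anticlockwise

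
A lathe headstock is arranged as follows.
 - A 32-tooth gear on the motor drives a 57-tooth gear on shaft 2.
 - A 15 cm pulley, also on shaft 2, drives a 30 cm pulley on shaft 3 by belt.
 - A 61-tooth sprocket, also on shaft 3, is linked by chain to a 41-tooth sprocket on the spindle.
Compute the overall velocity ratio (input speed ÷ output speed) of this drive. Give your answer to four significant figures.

Each stage contributes driven/driver: gear mesh 57/32 = 1.7812, belt 30/15 = 2, chain 41/61 = 0.67213.
Overall: 1.7812 × 2 × 0.67213 = 2.3945.

2.394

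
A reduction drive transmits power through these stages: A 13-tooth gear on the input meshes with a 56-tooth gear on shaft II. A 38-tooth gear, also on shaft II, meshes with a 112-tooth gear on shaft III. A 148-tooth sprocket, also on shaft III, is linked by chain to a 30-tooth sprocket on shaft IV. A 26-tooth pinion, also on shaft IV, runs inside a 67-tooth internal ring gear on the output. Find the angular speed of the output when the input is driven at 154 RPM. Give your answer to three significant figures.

Gear mesh: ratio = 56/13 = 4.3077, so shaft II turns at 154 / 4.3077 = 35.75 RPM.
Gear mesh: ratio = 112/38 = 2.9474, so shaft III turns at 35.75 / 2.9474 = 12.129 RPM.
Chain: ratio = 30/148 = 0.2027, so shaft IV turns at 12.129 / 0.2027 = 59.839 RPM.
Internal gear: ratio = 67/26 = 2.5769, so the output turns at 59.839 / 2.5769 = 23.221 RPM.

23.2 RPM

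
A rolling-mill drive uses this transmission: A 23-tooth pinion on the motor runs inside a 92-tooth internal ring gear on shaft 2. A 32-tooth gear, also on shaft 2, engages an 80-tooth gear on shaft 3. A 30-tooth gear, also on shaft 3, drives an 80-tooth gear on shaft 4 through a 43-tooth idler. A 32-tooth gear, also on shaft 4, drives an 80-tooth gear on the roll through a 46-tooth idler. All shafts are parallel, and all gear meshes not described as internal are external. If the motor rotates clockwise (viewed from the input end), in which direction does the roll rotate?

counterclockwise

the motor → shaft 2: internal mesh, same direction → CW.
shaft 2 → shaft 3: external mesh, 1 reversal → CCW.
shaft 3 → shaft 4: driver → idler → driven is 2 external meshes, 2 reversals → CCW.
shaft 4 → the roll: driver → idler → driven is 2 external meshes, 2 reversals → CCW.
5 reversals in total — an odd number — so the roll turns opposite to the motor.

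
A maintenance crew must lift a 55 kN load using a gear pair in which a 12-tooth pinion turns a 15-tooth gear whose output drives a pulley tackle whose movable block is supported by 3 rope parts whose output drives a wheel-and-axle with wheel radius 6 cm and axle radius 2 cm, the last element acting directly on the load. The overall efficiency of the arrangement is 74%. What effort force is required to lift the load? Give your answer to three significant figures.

6.61 kN

Gear pair MA = 15/12 = 1.25.
Block-and-tackle MA = number of supporting rope parts = 3.
Wheel-and-axle MA = R/r = 6/2 = 3.
Combined ideal MA = 1.25 × 3 × 3 = 11.25.
Actual MA = 11.25 × 0.74 = 8.325.
Effort = load / actual MA = 55 / 8.325 = 6.6066 kN.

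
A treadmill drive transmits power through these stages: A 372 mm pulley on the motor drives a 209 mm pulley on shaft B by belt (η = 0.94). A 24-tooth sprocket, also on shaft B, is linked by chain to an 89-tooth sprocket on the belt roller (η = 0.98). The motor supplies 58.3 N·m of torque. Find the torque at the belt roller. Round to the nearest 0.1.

111.9 N·m

Belt: ratio = 209/372 = 0.56183; torque at shaft B = 58.3 × 0.56183 × 0.94 = 30.789 N·m.
Chain: ratio = 89/24 = 3.7083; torque at the belt roller = 30.789 × 3.7083 × 0.98 = 111.89 N·m.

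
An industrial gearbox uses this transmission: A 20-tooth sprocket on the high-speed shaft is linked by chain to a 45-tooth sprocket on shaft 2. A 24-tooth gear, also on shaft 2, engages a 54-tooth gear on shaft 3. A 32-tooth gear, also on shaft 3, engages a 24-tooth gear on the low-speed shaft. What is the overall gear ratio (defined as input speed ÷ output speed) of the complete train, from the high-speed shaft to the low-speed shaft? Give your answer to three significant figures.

Each stage contributes driven/driver: chain 45/20 = 2.25, gear mesh 54/24 = 2.25, gear mesh 24/32 = 0.75.
Overall: 2.25 × 2.25 × 0.75 = 3.7969.

3.80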